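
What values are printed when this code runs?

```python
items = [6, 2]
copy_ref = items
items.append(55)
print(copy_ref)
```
[6, 2, 55]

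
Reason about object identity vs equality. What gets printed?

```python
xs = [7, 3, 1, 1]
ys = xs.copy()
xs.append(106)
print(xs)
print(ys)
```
[7, 3, 1, 1, 106]
[7, 3, 1, 1]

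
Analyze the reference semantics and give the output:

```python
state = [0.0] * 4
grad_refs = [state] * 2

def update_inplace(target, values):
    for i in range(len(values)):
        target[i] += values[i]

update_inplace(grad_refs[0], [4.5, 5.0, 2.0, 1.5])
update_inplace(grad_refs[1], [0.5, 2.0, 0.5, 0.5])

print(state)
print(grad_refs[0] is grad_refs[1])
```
[5.0, 7.0, 2.5, 2.0]
True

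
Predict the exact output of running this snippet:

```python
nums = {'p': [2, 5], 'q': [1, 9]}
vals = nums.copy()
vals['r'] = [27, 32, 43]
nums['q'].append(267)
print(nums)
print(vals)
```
{'p': [2, 5], 'q': [1, 9, 267]}
{'p': [2, 5], 'q': [1, 9, 267], 'r': [27, 32, 43]}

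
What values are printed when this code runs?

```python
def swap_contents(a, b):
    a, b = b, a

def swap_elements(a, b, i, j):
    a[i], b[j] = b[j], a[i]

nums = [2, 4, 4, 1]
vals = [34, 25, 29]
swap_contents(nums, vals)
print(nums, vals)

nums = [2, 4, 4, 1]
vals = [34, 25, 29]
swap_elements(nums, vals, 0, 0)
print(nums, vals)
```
[2, 4, 4, 1] [34, 25, 29]
[34, 4, 4, 1] [2, 25, 29]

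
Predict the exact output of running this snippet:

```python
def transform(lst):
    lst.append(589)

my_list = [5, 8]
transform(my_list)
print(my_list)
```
[5, 8, 589]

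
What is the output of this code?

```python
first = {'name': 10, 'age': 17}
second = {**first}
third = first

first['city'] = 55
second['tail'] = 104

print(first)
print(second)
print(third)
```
{'name': 10, 'age': 17, 'city': 55}
{'name': 10, 'age': 17, 'tail': 104}
{'name': 10, 'age': 17, 'city': 55}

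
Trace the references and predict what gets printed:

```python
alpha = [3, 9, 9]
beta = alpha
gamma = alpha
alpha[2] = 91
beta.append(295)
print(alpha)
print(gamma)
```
[3, 9, 91, 295]
[3, 9, 91, 295]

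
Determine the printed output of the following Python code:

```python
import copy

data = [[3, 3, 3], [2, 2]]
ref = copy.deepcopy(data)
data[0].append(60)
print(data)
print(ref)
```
[[3, 3, 3, 60], [2, 2]]
[[3, 3, 3], [2, 2]]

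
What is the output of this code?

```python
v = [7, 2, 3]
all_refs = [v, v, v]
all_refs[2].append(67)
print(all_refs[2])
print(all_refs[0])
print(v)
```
[7, 2, 3, 67]
[7, 2, 3, 67]
[7, 2, 3, 67]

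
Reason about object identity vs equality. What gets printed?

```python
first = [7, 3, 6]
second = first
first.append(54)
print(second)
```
[7, 3, 6, 54]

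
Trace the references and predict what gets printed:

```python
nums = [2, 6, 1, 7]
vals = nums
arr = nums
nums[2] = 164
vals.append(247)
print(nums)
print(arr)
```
[2, 6, 164, 7, 247]
[2, 6, 164, 7, 247]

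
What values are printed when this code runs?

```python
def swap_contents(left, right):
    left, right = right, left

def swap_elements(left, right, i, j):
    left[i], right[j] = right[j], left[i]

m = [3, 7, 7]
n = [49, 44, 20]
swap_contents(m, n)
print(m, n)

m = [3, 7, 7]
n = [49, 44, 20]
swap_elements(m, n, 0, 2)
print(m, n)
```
[3, 7, 7] [49, 44, 20]
[20, 7, 7] [49, 44, 3]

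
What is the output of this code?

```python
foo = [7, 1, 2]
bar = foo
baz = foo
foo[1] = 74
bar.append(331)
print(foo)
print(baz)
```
[7, 74, 2, 331]
[7, 74, 2, 331]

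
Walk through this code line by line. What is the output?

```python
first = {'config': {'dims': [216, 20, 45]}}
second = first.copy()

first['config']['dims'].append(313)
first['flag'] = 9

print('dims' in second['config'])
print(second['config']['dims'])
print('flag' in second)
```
True
[216, 20, 45, 313]
False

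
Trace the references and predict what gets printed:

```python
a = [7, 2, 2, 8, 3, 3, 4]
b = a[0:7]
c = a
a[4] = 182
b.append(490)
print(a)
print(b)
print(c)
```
[7, 2, 2, 8, 182, 3, 4]
[7, 2, 2, 8, 3, 3, 4, 490]
[7, 2, 2, 8, 182, 3, 4]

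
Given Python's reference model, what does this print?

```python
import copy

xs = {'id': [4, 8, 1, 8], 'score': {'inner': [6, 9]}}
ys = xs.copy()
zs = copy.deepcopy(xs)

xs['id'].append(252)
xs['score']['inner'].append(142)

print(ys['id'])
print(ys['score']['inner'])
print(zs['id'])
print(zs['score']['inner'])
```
[4, 8, 1, 8, 252]
[6, 9, 142]
[4, 8, 1, 8]
[6, 9]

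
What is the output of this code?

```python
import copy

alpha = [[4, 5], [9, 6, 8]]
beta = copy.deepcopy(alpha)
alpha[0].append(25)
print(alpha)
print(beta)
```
[[4, 5, 25], [9, 6, 8]]
[[4, 5], [9, 6, 8]]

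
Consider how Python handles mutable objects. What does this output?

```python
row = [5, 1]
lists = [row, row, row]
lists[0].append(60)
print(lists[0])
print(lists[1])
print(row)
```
[5, 1, 60]
[5, 1, 60]
[5, 1, 60]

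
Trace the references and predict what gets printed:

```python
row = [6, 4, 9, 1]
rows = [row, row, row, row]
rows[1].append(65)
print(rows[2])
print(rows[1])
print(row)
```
[6, 4, 9, 1, 65]
[6, 4, 9, 1, 65]
[6, 4, 9, 1, 65]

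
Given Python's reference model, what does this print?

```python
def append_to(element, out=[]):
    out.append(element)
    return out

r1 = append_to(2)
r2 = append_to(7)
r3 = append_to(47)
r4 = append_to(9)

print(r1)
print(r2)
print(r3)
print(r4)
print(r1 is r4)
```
[2, 7, 47, 9]
[2, 7, 47, 9]
[2, 7, 47, 9]
[2, 7, 47, 9]
True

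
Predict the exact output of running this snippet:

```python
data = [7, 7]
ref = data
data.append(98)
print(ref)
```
[7, 7, 98]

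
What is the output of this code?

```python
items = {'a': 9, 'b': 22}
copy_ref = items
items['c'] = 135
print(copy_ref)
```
{'a': 9, 'b': 22, 'c': 135}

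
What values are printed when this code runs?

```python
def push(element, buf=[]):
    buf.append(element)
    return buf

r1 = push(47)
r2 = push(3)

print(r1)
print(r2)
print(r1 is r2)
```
[47, 3]
[47, 3]
True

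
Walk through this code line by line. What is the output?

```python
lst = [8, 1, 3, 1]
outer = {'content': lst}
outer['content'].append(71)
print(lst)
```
[8, 1, 3, 1, 71]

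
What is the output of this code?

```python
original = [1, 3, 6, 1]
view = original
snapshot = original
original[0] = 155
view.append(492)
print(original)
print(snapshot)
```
[155, 3, 6, 1, 492]
[155, 3, 6, 1, 492]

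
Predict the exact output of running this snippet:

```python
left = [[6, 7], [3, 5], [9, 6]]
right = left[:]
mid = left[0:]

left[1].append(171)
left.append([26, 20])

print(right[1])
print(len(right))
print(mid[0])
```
[3, 5, 171]
3
[6, 7]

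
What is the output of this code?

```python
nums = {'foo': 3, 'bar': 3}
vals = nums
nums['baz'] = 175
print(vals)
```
{'foo': 3, 'bar': 3, 'baz': 175}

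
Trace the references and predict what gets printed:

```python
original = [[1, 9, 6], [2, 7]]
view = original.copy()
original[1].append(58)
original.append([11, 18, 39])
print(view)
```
[[1, 9, 6], [2, 7, 58]]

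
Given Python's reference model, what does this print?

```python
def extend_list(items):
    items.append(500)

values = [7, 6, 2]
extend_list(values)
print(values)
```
[7, 6, 2, 500]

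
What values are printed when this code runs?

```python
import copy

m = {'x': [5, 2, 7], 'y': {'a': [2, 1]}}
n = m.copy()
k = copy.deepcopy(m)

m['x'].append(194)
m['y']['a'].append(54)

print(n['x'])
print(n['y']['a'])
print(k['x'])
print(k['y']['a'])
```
[5, 2, 7, 194]
[2, 1, 54]
[5, 2, 7]
[2, 1]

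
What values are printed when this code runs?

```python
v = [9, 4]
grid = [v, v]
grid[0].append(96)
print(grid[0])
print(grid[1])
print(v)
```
[9, 4, 96]
[9, 4, 96]
[9, 4, 96]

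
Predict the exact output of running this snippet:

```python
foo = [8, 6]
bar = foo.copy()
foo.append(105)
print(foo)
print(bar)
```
[8, 6, 105]
[8, 6]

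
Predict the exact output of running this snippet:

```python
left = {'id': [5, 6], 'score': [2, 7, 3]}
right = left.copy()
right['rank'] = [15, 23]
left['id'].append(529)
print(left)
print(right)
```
{'id': [5, 6, 529], 'score': [2, 7, 3]}
{'id': [5, 6, 529], 'score': [2, 7, 3], 'rank': [15, 23]}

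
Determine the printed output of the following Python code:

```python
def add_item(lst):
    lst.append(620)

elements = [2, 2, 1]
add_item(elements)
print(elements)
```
[2, 2, 1, 620]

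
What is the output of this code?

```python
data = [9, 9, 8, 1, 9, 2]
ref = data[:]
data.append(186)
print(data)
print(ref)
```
[9, 9, 8, 1, 9, 2, 186]
[9, 9, 8, 1, 9, 2]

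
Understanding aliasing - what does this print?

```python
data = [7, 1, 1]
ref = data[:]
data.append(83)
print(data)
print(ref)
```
[7, 1, 1, 83]
[7, 1, 1]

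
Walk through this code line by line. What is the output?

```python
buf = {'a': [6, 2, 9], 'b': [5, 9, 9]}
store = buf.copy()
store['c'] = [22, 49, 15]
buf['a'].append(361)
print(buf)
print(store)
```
{'a': [6, 2, 9, 361], 'b': [5, 9, 9]}
{'a': [6, 2, 9, 361], 'b': [5, 9, 9], 'c': [22, 49, 15]}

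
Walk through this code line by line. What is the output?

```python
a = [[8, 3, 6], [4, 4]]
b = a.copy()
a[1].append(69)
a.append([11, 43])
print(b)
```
[[8, 3, 6], [4, 4, 69]]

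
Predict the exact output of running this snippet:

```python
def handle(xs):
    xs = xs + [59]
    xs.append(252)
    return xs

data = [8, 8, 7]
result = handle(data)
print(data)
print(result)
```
[8, 8, 7]
[8, 8, 7, 59, 252]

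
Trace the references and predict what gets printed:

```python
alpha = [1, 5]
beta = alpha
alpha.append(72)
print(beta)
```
[1, 5, 72]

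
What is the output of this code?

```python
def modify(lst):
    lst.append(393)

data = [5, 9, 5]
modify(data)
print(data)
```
[5, 9, 5, 393]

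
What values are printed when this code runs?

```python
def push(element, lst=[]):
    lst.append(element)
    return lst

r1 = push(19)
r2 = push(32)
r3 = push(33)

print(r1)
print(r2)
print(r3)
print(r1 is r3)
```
[19, 32, 33]
[19, 32, 33]
[19, 32, 33]
True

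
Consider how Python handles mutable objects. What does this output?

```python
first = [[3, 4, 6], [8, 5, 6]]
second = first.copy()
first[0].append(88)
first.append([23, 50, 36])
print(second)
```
[[3, 4, 6, 88], [8, 5, 6]]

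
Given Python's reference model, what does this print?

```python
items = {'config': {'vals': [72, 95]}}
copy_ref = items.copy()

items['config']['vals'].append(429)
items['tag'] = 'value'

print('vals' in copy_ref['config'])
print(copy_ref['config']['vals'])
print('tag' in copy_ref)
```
True
[72, 95, 429]
False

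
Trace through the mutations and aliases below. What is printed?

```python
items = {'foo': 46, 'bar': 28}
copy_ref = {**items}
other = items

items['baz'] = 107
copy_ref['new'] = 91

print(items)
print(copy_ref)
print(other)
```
{'foo': 46, 'bar': 28, 'baz': 107}
{'foo': 46, 'bar': 28, 'new': 91}
{'foo': 46, 'bar': 28, 'baz': 107}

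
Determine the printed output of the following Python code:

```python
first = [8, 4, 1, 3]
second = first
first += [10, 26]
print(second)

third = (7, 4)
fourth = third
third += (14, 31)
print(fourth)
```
[8, 4, 1, 3, 10, 26]
(7, 4)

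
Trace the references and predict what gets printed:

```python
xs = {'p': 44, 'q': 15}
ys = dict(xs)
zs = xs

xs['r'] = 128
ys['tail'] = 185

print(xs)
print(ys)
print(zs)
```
{'p': 44, 'q': 15, 'r': 128}
{'p': 44, 'q': 15, 'tail': 185}
{'p': 44, 'q': 15, 'r': 128}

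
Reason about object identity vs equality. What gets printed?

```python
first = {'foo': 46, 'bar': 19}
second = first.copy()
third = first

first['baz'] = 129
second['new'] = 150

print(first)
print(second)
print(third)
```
{'foo': 46, 'bar': 19, 'baz': 129}
{'foo': 46, 'bar': 19, 'new': 150}
{'foo': 46, 'bar': 19, 'baz': 129}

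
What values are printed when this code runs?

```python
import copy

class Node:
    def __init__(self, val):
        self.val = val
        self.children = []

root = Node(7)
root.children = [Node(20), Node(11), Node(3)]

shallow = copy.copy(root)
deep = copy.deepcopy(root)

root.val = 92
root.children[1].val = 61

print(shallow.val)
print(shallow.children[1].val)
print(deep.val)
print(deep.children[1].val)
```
7
61
7
11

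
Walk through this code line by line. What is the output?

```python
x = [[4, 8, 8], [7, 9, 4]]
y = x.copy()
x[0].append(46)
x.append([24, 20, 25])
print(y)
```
[[4, 8, 8, 46], [7, 9, 4]]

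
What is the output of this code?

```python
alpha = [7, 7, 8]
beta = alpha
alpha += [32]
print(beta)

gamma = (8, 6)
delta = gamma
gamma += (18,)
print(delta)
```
[7, 7, 8, 32]
(8, 6)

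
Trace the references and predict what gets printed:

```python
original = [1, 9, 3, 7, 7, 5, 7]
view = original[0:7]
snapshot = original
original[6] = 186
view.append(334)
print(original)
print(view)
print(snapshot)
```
[1, 9, 3, 7, 7, 5, 186]
[1, 9, 3, 7, 7, 5, 7, 334]
[1, 9, 3, 7, 7, 5, 186]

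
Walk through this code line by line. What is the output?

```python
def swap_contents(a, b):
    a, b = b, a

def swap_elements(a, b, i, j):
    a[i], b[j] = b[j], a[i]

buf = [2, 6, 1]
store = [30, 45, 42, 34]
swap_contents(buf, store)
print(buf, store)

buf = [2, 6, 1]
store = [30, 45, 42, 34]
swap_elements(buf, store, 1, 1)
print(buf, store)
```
[2, 6, 1] [30, 45, 42, 34]
[2, 45, 1] [30, 6, 42, 34]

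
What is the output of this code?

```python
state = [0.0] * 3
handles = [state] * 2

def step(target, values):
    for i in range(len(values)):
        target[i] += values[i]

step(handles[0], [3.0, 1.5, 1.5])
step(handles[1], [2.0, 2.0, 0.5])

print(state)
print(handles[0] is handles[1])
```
[5.0, 3.5, 2.0]
True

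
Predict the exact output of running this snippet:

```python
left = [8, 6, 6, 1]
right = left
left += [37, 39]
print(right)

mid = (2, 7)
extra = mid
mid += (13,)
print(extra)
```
[8, 6, 6, 1, 37, 39]
(2, 7)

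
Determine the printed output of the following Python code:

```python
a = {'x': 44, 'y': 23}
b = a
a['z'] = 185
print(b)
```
{'x': 44, 'y': 23, 'z': 185}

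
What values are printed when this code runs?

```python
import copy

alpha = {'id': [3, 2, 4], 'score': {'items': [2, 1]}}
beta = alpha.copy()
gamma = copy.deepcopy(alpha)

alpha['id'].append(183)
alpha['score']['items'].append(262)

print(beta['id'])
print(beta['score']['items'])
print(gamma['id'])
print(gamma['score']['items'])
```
[3, 2, 4, 183]
[2, 1, 262]
[3, 2, 4]
[2, 1]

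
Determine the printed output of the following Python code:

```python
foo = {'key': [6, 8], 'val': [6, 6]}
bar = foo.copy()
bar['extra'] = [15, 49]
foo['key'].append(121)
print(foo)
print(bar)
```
{'key': [6, 8, 121], 'val': [6, 6]}
{'key': [6, 8, 121], 'val': [6, 6], 'extra': [15, 49]}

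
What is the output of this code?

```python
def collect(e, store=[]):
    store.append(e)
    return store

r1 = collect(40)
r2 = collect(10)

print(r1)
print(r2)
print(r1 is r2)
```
[40, 10]
[40, 10]
True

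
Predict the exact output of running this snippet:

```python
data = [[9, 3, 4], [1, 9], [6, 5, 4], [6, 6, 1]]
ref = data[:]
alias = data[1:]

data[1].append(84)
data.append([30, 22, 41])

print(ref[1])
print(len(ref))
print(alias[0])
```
[1, 9, 84]
4
[1, 9, 84]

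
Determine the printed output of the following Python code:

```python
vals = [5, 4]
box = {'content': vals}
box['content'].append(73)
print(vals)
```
[5, 4, 73]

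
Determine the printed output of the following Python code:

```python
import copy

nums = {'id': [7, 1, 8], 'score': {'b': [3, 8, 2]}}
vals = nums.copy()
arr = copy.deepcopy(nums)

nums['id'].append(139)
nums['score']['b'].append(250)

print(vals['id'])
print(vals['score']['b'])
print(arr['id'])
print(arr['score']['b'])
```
[7, 1, 8, 139]
[3, 8, 2, 250]
[7, 1, 8]
[3, 8, 2]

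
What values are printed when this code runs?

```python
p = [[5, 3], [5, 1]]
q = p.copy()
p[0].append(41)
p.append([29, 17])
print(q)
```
[[5, 3, 41], [5, 1]]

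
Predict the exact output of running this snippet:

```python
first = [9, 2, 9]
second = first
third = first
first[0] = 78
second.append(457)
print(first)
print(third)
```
[78, 2, 9, 457]
[78, 2, 9, 457]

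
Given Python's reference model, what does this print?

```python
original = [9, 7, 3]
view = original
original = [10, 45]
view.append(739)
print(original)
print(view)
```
[10, 45]
[9, 7, 3, 739]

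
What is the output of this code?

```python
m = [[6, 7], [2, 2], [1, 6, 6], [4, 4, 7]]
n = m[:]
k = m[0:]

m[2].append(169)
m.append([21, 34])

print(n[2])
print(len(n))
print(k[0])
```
[1, 6, 6, 169]
4
[6, 7]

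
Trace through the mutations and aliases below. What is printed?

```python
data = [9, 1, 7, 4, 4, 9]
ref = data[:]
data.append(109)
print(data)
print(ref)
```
[9, 1, 7, 4, 4, 9, 109]
[9, 1, 7, 4, 4, 9]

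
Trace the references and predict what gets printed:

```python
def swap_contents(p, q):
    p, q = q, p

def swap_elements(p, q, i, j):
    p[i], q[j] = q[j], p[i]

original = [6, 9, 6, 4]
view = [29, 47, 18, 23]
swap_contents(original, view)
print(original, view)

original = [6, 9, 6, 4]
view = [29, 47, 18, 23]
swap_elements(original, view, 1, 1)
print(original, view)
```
[6, 9, 6, 4] [29, 47, 18, 23]
[6, 47, 6, 4] [29, 9, 18, 23]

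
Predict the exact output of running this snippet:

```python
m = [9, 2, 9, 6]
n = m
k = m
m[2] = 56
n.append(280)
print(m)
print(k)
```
[9, 2, 56, 6, 280]
[9, 2, 56, 6, 280]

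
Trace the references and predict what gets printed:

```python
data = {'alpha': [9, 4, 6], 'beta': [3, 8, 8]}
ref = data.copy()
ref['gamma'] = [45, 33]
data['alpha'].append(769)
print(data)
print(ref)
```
{'alpha': [9, 4, 6, 769], 'beta': [3, 8, 8]}
{'alpha': [9, 4, 6, 769], 'beta': [3, 8, 8], 'gamma': [45, 33]}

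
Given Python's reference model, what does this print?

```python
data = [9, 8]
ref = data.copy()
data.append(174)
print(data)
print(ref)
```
[9, 8, 174]
[9, 8]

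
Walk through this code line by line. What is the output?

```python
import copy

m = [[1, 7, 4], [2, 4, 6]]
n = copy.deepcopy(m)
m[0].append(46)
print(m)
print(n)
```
[[1, 7, 4, 46], [2, 4, 6]]
[[1, 7, 4], [2, 4, 6]]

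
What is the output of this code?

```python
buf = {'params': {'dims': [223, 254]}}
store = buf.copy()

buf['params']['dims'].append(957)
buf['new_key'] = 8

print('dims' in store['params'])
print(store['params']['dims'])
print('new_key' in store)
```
True
[223, 254, 957]
False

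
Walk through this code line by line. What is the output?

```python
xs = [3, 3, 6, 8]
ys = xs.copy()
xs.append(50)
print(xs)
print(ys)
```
[3, 3, 6, 8, 50]
[3, 3, 6, 8]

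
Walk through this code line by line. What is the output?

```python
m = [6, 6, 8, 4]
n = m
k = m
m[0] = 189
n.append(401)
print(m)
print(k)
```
[189, 6, 8, 4, 401]
[189, 6, 8, 4, 401]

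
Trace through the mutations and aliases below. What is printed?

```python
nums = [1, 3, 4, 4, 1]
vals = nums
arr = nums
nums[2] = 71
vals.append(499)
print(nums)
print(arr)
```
[1, 3, 71, 4, 1, 499]
[1, 3, 71, 4, 1, 499]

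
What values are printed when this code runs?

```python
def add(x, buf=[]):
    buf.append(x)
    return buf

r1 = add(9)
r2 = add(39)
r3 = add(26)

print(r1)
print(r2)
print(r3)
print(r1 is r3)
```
[9, 39, 26]
[9, 39, 26]
[9, 39, 26]
True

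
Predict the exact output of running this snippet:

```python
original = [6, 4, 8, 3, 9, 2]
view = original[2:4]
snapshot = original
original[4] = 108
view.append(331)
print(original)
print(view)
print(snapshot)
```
[6, 4, 8, 3, 108, 2]
[8, 3, 331]
[6, 4, 8, 3, 108, 2]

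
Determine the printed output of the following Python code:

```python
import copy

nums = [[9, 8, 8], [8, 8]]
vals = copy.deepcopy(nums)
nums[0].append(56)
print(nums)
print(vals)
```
[[9, 8, 8, 56], [8, 8]]
[[9, 8, 8], [8, 8]]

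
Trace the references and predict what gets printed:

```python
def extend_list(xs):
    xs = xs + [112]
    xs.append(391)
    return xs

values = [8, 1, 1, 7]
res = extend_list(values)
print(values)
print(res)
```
[8, 1, 1, 7]
[8, 1, 1, 7, 112, 391]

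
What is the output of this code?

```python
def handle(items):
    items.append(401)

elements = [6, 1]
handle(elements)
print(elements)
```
[6, 1, 401]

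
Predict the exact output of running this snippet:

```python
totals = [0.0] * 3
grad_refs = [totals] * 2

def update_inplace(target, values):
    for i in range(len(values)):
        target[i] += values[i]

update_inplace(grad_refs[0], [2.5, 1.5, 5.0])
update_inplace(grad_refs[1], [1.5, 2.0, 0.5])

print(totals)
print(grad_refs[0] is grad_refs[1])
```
[4.0, 3.5, 5.5]
True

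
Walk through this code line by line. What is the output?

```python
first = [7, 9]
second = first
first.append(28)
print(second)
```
[7, 9, 28]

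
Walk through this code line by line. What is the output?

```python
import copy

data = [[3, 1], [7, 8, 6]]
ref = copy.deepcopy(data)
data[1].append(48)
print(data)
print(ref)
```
[[3, 1], [7, 8, 6, 48]]
[[3, 1], [7, 8, 6]]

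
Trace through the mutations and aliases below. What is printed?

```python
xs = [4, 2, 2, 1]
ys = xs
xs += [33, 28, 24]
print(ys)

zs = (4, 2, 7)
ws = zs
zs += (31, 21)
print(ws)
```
[4, 2, 2, 1, 33, 28, 24]
(4, 2, 7)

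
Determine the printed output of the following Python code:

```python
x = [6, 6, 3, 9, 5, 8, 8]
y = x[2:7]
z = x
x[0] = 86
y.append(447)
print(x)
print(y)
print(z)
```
[86, 6, 3, 9, 5, 8, 8]
[3, 9, 5, 8, 8, 447]
[86, 6, 3, 9, 5, 8, 8]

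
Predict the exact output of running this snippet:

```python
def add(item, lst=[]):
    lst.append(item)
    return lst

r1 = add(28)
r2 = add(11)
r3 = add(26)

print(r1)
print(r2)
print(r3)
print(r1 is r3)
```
[28, 11, 26]
[28, 11, 26]
[28, 11, 26]
True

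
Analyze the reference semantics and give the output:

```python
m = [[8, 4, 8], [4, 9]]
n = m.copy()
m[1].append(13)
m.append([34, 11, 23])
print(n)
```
[[8, 4, 8], [4, 9, 13]]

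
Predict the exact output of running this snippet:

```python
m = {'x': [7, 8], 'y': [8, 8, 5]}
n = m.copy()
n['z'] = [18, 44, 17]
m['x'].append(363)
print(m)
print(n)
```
{'x': [7, 8, 363], 'y': [8, 8, 5]}
{'x': [7, 8, 363], 'y': [8, 8, 5], 'z': [18, 44, 17]}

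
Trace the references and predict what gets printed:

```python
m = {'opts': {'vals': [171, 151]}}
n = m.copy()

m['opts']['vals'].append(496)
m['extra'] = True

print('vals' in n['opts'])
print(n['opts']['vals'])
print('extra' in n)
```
True
[171, 151, 496]
False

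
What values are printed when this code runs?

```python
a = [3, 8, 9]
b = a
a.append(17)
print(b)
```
[3, 8, 9, 17]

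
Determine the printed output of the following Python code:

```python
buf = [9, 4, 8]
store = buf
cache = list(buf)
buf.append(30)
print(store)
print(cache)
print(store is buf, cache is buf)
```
[9, 4, 8, 30]
[9, 4, 8]
True False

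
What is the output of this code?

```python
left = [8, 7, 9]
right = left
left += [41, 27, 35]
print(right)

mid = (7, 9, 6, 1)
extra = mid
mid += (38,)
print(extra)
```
[8, 7, 9, 41, 27, 35]
(7, 9, 6, 1)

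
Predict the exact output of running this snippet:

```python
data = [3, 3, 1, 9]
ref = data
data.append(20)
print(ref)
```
[3, 3, 1, 9, 20]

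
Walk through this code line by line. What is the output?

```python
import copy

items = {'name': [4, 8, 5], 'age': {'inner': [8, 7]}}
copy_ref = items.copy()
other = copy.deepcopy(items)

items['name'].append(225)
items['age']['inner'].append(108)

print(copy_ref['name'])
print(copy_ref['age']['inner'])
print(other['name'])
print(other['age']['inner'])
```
[4, 8, 5, 225]
[8, 7, 108]
[4, 8, 5]
[8, 7]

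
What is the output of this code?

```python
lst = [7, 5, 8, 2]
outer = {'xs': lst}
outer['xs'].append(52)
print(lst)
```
[7, 5, 8, 2, 52]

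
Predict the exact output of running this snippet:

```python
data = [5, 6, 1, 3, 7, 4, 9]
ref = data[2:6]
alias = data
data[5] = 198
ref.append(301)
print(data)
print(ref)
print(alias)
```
[5, 6, 1, 3, 7, 198, 9]
[1, 3, 7, 4, 301]
[5, 6, 1, 3, 7, 198, 9]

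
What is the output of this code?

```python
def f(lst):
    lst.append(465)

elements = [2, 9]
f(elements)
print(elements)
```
[2, 9, 465]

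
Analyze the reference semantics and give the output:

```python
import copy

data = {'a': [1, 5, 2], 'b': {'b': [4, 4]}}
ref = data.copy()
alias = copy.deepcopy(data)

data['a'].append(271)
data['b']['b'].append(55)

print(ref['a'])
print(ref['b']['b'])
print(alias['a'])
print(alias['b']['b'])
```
[1, 5, 2, 271]
[4, 4, 55]
[1, 5, 2]
[4, 4]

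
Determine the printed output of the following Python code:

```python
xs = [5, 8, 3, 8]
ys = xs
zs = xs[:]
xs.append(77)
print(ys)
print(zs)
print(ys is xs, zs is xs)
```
[5, 8, 3, 8, 77]
[5, 8, 3, 8]
True False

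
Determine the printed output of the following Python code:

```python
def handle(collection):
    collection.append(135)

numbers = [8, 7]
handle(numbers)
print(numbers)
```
[8, 7, 135]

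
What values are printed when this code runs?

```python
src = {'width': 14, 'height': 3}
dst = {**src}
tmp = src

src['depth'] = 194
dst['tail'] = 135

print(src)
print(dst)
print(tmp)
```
{'width': 14, 'height': 3, 'depth': 194}
{'width': 14, 'height': 3, 'tail': 135}
{'width': 14, 'height': 3, 'depth': 194}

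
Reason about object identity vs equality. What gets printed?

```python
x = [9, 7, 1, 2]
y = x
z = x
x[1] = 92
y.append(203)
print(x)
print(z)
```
[9, 92, 1, 2, 203]
[9, 92, 1, 2, 203]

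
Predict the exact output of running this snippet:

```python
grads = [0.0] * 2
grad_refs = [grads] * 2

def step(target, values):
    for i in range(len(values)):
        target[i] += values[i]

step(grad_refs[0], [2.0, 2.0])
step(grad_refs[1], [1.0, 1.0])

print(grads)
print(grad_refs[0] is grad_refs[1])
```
[3.0, 3.0]
True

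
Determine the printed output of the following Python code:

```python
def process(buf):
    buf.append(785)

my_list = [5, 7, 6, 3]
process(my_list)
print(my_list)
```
[5, 7, 6, 3, 785]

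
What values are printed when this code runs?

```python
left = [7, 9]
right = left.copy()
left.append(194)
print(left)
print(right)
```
[7, 9, 194]
[7, 9]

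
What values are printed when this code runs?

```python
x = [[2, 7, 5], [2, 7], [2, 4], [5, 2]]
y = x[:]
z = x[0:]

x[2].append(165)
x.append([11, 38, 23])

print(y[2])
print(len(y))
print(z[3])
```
[2, 4, 165]
4
[5, 2]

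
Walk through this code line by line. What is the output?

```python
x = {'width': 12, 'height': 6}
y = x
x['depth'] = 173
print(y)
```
{'width': 12, 'height': 6, 'depth': 173}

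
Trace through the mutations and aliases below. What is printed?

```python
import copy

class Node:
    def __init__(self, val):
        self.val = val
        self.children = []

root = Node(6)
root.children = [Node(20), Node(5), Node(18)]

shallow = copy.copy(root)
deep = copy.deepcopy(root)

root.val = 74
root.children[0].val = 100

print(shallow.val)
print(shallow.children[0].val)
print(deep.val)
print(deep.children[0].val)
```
6
100
6
20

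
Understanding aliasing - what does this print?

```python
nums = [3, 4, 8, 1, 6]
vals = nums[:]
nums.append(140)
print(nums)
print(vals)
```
[3, 4, 8, 1, 6, 140]
[3, 4, 8, 1, 6]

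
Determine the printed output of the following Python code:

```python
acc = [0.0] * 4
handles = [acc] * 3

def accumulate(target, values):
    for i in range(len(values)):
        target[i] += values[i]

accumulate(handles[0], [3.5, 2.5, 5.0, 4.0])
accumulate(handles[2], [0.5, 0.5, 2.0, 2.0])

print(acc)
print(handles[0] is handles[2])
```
[4.0, 3.0, 7.0, 6.0]
True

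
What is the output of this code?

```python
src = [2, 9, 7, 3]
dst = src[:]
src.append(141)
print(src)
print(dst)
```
[2, 9, 7, 3, 141]
[2, 9, 7, 3]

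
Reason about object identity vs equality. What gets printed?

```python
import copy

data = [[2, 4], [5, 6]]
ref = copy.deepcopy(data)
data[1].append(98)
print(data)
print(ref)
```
[[2, 4], [5, 6, 98]]
[[2, 4], [5, 6]]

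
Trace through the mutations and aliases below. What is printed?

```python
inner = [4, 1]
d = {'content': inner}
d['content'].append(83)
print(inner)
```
[4, 1, 83]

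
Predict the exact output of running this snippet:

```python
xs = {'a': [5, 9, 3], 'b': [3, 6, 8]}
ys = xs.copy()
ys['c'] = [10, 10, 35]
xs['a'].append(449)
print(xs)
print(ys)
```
{'a': [5, 9, 3, 449], 'b': [3, 6, 8]}
{'a': [5, 9, 3, 449], 'b': [3, 6, 8], 'c': [10, 10, 35]}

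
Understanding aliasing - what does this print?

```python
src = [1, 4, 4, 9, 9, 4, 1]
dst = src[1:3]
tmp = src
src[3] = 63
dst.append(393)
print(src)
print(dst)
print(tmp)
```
[1, 4, 4, 63, 9, 4, 1]
[4, 4, 393]
[1, 4, 4, 63, 9, 4, 1]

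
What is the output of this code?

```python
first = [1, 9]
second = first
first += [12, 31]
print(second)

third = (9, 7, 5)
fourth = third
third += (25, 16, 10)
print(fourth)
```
[1, 9, 12, 31]
(9, 7, 5)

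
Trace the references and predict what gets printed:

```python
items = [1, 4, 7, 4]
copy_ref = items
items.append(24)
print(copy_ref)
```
[1, 4, 7, 4, 24]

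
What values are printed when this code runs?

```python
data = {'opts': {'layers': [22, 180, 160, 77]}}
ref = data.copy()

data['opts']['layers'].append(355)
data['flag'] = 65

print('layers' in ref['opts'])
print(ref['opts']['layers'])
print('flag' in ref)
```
True
[22, 180, 160, 77, 355]
False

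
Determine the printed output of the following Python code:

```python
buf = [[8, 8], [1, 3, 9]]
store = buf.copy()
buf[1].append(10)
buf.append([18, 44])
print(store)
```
[[8, 8], [1, 3, 9, 10]]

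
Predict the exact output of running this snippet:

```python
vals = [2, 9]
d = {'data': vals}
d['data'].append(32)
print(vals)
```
[2, 9, 32]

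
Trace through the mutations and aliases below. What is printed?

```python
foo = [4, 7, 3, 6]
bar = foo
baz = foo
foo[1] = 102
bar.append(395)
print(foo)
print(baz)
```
[4, 102, 3, 6, 395]
[4, 102, 3, 6, 395]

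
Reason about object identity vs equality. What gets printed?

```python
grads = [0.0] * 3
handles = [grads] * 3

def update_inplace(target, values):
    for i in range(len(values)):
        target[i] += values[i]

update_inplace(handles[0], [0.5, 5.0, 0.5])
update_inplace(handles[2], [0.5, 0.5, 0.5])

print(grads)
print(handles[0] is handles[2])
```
[1.0, 5.5, 1.0]
True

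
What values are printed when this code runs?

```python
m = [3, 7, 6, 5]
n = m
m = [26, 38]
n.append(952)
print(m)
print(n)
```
[26, 38]
[3, 7, 6, 5, 952]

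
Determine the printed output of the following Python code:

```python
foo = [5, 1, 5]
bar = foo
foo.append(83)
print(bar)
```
[5, 1, 5, 83]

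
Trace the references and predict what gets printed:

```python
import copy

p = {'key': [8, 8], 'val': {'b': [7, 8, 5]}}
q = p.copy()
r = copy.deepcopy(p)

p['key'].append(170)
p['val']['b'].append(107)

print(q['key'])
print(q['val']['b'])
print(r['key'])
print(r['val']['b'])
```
[8, 8, 170]
[7, 8, 5, 107]
[8, 8]
[7, 8, 5]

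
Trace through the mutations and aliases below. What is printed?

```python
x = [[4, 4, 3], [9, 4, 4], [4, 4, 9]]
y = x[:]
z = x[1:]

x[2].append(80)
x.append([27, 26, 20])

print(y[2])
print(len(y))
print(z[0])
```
[4, 4, 9, 80]
3
[9, 4, 4]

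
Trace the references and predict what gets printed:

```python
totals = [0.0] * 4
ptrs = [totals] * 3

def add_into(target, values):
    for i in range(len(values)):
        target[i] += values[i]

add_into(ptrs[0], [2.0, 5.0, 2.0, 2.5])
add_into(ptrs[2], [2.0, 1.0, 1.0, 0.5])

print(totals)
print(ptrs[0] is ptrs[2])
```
[4.0, 6.0, 3.0, 3.0]
True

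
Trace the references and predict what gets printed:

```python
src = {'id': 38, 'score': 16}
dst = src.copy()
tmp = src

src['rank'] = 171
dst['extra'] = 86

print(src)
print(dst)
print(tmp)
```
{'id': 38, 'score': 16, 'rank': 171}
{'id': 38, 'score': 16, 'extra': 86}
{'id': 38, 'score': 16, 'rank': 171}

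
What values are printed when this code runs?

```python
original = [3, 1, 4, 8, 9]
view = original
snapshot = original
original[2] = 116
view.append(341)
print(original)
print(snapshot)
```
[3, 1, 116, 8, 9, 341]
[3, 1, 116, 8, 9, 341]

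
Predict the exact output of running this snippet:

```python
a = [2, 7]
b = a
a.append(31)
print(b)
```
[2, 7, 31]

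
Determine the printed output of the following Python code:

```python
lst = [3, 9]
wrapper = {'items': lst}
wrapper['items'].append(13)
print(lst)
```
[3, 9, 13]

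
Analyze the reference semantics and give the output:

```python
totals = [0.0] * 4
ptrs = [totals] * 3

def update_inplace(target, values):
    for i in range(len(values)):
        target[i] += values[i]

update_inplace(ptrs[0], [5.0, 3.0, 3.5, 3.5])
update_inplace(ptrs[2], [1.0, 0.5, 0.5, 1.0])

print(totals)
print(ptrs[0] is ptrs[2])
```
[6.0, 3.5, 4.0, 4.5]
True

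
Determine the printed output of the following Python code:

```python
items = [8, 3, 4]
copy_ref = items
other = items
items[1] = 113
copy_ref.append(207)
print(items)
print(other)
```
[8, 113, 4, 207]
[8, 113, 4, 207]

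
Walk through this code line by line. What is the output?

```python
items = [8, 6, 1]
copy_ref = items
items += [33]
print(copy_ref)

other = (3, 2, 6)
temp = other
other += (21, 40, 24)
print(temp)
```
[8, 6, 1, 33]
(3, 2, 6)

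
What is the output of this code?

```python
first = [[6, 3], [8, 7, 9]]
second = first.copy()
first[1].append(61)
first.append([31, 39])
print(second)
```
[[6, 3], [8, 7, 9, 61]]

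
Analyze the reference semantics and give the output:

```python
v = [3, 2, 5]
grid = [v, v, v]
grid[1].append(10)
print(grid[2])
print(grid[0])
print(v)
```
[3, 2, 5, 10]
[3, 2, 5, 10]
[3, 2, 5, 10]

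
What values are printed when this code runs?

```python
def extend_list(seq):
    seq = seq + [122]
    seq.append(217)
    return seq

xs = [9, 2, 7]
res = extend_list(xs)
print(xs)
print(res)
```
[9, 2, 7]
[9, 2, 7, 122, 217]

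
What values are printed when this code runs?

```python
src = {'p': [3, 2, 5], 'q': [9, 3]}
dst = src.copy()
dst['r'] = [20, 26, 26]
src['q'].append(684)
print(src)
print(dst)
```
{'p': [3, 2, 5], 'q': [9, 3, 684]}
{'p': [3, 2, 5], 'q': [9, 3, 684], 'r': [20, 26, 26]}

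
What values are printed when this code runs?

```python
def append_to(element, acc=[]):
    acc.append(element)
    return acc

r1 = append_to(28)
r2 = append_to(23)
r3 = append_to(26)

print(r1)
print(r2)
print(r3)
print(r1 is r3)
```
[28, 23, 26]
[28, 23, 26]
[28, 23, 26]
True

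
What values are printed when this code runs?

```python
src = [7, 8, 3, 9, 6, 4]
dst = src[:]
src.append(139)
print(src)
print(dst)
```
[7, 8, 3, 9, 6, 4, 139]
[7, 8, 3, 9, 6, 4]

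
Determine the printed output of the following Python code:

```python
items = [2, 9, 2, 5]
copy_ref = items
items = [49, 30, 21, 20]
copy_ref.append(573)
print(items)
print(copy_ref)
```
[49, 30, 21, 20]
[2, 9, 2, 5, 573]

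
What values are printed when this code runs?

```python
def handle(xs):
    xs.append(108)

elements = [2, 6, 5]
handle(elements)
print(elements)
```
[2, 6, 5, 108]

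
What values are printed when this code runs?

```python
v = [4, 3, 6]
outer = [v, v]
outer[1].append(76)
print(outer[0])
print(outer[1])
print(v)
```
[4, 3, 6, 76]
[4, 3, 6, 76]
[4, 3, 6, 76]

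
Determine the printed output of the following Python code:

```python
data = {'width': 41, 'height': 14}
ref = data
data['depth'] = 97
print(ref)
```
{'width': 41, 'height': 14, 'depth': 97}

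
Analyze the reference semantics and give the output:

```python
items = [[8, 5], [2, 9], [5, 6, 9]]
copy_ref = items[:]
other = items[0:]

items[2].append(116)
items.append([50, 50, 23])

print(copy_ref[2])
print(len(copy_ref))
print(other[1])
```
[5, 6, 9, 116]
3
[2, 9]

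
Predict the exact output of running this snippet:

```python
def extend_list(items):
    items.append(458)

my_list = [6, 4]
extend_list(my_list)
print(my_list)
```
[6, 4, 458]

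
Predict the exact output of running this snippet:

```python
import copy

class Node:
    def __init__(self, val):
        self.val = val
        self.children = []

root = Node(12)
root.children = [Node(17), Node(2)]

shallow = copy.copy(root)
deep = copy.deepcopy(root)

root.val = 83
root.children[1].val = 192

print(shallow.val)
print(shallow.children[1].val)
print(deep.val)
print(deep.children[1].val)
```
12
192
12
2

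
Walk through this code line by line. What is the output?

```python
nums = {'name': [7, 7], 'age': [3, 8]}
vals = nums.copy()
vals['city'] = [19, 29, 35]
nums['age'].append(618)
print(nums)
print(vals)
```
{'name': [7, 7], 'age': [3, 8, 618]}
{'name': [7, 7], 'age': [3, 8, 618], 'city': [19, 29, 35]}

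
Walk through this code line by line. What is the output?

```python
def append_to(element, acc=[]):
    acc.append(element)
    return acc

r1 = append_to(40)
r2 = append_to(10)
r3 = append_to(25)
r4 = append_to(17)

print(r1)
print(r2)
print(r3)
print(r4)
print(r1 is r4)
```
[40, 10, 25, 17]
[40, 10, 25, 17]
[40, 10, 25, 17]
[40, 10, 25, 17]
True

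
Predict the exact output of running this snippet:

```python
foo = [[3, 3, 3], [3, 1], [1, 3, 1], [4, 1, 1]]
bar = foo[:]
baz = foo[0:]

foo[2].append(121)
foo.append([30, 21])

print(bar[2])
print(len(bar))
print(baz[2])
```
[1, 3, 1, 121]
4
[1, 3, 1, 121]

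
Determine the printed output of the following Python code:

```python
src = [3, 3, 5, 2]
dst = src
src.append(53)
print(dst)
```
[3, 3, 5, 2, 53]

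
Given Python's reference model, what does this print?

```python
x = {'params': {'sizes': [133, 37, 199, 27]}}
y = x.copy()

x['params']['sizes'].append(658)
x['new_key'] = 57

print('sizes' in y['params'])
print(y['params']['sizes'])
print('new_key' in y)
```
True
[133, 37, 199, 27, 658]
False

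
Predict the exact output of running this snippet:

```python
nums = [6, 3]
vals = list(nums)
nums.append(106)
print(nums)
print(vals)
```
[6, 3, 106]
[6, 3]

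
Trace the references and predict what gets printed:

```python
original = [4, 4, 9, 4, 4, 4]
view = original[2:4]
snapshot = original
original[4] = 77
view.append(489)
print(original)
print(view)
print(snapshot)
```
[4, 4, 9, 4, 77, 4]
[9, 4, 489]
[4, 4, 9, 4, 77, 4]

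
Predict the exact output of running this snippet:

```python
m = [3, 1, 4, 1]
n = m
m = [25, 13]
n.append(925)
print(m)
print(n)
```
[25, 13]
[3, 1, 4, 1, 925]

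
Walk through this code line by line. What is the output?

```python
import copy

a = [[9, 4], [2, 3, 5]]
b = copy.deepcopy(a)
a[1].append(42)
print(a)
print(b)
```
[[9, 4], [2, 3, 5, 42]]
[[9, 4], [2, 3, 5]]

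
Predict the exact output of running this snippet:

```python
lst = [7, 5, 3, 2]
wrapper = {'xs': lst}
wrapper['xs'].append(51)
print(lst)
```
[7, 5, 3, 2, 51]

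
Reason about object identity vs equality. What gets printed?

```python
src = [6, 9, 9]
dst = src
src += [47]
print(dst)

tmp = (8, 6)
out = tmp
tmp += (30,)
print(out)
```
[6, 9, 9, 47]
(8, 6)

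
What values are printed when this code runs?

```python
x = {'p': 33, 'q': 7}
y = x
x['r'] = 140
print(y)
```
{'p': 33, 'q': 7, 'r': 140}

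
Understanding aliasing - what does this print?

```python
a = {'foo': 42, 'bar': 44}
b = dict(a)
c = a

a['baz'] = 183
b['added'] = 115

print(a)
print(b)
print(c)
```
{'foo': 42, 'bar': 44, 'baz': 183}
{'foo': 42, 'bar': 44, 'added': 115}
{'foo': 42, 'bar': 44, 'baz': 183}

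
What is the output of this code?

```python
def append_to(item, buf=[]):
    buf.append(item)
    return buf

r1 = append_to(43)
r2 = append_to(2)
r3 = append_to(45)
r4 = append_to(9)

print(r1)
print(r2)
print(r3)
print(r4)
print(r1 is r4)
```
[43, 2, 45, 9]
[43, 2, 45, 9]
[43, 2, 45, 9]
[43, 2, 45, 9]
True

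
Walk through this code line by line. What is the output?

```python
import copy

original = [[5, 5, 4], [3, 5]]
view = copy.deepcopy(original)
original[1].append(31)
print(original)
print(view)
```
[[5, 5, 4], [3, 5, 31]]
[[5, 5, 4], [3, 5]]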